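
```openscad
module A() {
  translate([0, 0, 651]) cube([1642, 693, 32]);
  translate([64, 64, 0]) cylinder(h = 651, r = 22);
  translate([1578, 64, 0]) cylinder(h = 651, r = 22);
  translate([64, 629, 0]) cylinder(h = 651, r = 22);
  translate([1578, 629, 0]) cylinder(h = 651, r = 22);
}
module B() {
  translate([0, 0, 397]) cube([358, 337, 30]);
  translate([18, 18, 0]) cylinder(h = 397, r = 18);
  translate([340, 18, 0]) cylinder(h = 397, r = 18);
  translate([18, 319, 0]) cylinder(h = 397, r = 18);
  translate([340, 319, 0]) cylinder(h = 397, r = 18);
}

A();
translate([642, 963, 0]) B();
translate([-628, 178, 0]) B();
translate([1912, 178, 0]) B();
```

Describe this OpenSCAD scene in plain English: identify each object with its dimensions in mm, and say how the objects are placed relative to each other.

A is a rectangular dining table. The top is 1642×693×32 mm with its upper surface at z = 683 mm. It stands on four round legs of 44 mm diameter, each leg's bounding box inset 42 mm from the nearest pair of top edges, running from the floor to the underside of the top.

B is a four-legged stool. The seat is 358×337 mm, 30 mm thick, top at z = 427 mm. It stands on four round legs, each 36 mm in diameter, from z = 0 to the seat underside, each leg's axis is inset half a diameter from the nearest pair of seat edges (so the leg's bounding box is flush with the corner).

Three stools sit around the table at the +y, −x, +x sides.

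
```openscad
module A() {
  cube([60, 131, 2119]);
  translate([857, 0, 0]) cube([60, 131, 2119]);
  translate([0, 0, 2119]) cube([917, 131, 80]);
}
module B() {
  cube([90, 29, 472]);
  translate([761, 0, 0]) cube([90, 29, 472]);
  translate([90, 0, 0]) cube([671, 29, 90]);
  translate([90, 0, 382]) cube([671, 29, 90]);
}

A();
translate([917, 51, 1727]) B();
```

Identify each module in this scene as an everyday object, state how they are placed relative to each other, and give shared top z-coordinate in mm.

Both tops at z = 2199 mm.

A is a door frame. B is a picture frame. The picture frame is beside the door frame with their tops flush at z = 2199. The shared top z-coordinate is 2199 mm.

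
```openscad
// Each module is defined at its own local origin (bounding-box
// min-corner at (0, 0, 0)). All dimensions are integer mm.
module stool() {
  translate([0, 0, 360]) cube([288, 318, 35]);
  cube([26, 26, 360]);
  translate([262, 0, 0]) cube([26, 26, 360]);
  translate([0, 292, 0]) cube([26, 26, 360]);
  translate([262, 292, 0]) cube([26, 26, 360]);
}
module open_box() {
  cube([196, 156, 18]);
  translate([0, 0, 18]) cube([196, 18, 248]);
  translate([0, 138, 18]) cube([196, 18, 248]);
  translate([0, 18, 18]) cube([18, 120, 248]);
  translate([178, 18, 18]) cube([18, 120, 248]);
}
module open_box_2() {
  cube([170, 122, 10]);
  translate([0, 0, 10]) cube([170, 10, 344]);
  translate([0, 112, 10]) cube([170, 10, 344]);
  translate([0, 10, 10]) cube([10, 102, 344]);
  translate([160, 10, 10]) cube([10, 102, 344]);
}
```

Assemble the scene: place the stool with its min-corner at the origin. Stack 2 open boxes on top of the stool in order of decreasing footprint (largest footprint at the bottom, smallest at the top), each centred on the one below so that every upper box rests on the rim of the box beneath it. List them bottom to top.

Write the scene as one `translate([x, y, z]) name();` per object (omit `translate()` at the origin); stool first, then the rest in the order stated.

stool();
translate([46, 81, 395]) open_box();
translate([59, 98, 661]) open_box_2();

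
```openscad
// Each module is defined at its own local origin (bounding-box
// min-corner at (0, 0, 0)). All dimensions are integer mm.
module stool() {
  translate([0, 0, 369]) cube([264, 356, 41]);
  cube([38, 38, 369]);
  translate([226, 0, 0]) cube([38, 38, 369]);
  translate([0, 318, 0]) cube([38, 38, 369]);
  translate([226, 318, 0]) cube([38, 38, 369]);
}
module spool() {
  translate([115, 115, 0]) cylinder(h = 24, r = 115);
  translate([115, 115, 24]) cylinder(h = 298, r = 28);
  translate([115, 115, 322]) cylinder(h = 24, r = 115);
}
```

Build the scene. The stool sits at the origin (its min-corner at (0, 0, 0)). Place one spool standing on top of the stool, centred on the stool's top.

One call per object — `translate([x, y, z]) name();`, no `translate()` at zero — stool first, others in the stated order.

stool();
translate([17, 63, 410]) spool();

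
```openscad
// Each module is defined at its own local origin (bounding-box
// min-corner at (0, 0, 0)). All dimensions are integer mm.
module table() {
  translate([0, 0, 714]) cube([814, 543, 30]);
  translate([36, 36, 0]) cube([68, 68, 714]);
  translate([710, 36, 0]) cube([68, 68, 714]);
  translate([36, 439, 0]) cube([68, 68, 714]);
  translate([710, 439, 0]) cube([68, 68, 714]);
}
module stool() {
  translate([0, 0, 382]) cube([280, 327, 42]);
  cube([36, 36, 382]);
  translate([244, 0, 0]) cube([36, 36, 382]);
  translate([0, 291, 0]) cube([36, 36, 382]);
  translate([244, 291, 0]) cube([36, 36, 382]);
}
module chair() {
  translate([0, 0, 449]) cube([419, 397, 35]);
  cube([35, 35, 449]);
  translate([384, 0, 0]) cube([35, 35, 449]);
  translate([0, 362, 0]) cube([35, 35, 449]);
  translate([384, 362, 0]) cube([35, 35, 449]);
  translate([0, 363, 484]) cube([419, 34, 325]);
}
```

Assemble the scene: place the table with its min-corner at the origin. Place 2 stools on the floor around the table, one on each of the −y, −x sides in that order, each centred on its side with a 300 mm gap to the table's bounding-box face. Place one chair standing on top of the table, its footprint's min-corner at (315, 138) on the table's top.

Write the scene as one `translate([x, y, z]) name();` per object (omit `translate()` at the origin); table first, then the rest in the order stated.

table();
translate([267, -627, 0]) stool();
translate([-580, 108, 0]) stool();
translate([315, 138, 744]) chair();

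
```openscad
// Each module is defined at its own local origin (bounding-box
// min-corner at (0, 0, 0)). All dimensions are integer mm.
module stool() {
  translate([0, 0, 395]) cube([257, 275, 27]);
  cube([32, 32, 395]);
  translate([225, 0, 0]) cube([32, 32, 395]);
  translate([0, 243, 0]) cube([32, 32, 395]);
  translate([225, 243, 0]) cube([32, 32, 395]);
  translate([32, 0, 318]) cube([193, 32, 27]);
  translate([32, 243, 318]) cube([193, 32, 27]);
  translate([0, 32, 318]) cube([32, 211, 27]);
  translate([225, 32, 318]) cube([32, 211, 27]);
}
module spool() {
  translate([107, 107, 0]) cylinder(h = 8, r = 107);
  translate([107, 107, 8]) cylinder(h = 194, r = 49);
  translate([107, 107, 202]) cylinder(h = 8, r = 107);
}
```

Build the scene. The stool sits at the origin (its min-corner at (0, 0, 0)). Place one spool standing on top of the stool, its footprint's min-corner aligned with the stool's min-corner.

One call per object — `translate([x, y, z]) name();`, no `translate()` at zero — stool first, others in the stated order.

stool();
translate([0, 0, 422]) spool();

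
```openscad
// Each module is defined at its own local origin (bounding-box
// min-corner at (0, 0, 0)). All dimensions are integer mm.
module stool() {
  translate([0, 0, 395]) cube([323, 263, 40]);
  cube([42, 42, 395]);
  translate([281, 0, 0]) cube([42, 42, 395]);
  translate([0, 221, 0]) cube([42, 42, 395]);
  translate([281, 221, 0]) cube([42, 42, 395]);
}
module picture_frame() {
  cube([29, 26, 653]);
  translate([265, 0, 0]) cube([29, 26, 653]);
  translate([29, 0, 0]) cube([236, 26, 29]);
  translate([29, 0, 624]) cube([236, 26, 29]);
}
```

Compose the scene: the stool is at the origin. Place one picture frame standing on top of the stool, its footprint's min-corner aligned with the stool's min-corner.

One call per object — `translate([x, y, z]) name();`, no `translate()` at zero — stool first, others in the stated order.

stool();
translate([0, 0, 435]) picture_frame();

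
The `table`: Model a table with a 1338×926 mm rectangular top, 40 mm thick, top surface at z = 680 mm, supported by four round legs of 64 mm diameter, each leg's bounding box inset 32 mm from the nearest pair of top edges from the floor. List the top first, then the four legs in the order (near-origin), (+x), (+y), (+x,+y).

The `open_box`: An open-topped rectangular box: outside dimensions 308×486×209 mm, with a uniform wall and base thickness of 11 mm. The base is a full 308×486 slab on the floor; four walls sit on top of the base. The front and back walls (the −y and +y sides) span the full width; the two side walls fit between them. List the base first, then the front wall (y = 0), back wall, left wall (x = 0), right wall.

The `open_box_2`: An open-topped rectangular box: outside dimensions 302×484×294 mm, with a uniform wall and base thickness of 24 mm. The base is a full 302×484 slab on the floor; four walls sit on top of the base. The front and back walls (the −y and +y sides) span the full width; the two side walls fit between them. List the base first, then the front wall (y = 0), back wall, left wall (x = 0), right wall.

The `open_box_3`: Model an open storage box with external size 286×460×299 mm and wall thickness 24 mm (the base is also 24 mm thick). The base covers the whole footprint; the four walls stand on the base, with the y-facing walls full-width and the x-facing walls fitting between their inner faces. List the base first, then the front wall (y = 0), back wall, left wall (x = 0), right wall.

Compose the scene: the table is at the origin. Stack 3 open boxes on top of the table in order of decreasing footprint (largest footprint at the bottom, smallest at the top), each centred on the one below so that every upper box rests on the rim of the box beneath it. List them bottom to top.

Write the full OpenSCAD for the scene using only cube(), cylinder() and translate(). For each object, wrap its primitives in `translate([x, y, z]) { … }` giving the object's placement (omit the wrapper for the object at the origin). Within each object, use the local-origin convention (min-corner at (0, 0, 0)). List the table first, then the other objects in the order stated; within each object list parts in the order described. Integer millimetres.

translate([0, 0, 640]) cube([1338, 926, 40]);
translate([64, 64, 0]) cylinder(h = 640, r = 32);
translate([1274, 64, 0]) cylinder(h = 640, r = 32);
translate([64, 862, 0]) cylinder(h = 640, r = 32);
translate([1274, 862, 0]) cylinder(h = 640, r = 32);
translate([515, 220, 680]) {
  cube([308, 486, 11]);
  translate([0, 0, 11]) cube([308, 11, 198]);
  translate([0, 475, 11]) cube([308, 11, 198]);
  translate([0, 11, 11]) cube([11, 464, 198]);
  translate([297, 11, 11]) cube([11, 464, 198]);
}
translate([518, 221, 889]) {
  cube([302, 484, 24]);
  translate([0, 0, 24]) cube([302, 24, 270]);
  translate([0, 460, 24]) cube([302, 24, 270]);
  translate([0, 24, 24]) cube([24, 436, 270]);
  translate([278, 24, 24]) cube([24, 436, 270]);
}
translate([526, 233, 1183]) {
  cube([286, 460, 24]);
  translate([0, 0, 24]) cube([286, 24, 275]);
  translate([0, 436, 24]) cube([286, 24, 275]);
  translate([0, 24, 24]) cube([24, 412, 275]);
  translate([262, 24, 24]) cube([24, 412, 275]);
}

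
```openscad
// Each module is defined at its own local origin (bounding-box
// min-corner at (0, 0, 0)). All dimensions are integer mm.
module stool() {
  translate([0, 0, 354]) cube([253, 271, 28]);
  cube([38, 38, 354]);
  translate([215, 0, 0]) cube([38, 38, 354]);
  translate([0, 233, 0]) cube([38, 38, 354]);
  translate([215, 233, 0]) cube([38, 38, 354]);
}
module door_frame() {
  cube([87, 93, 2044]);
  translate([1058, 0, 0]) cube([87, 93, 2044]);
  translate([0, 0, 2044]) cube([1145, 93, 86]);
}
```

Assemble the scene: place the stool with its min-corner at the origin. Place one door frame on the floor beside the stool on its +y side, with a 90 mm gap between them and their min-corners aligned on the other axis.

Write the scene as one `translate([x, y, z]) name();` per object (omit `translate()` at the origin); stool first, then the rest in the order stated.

stool();
translate([0, 361, 0]) door_frame();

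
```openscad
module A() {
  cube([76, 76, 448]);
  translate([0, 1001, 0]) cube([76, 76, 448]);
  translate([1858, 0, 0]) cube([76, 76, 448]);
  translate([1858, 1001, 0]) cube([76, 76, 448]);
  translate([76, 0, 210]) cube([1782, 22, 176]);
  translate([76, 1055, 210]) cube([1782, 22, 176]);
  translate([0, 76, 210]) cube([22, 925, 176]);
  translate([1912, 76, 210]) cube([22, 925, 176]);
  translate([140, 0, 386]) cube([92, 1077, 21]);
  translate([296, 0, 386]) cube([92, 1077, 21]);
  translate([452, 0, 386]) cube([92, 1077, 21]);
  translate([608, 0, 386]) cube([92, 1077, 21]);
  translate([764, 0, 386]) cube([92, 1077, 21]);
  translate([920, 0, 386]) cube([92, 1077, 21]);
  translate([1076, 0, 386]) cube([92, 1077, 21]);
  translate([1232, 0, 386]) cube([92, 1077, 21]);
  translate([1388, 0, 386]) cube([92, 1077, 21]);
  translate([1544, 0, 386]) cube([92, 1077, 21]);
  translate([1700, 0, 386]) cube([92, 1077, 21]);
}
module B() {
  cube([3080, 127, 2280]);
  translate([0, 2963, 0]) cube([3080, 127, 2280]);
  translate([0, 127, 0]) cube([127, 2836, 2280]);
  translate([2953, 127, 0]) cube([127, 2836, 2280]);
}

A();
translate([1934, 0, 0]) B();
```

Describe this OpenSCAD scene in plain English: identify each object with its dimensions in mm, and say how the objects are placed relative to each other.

A is a bed frame 1934 mm long (x) by 1077 mm wide (y). Four 76×76 mm corner posts, 448 mm tall, at the corners of the footprint. Four rails of 22 mm thickness and 176 mm height run between adjacent posts with their undersides at z = 210 mm, their outer faces flush with the outside of the frame (the two x-running rails run between the posts' inner faces; the two y-running rails run between the posts' inner faces). 11 slats, each 92 mm wide (x) and 21 mm thick, lie across the top of the two x-running rails, running the full 1077 mm width of the frame in y; the slats are evenly spaced along x between the inner faces of the end posts with equal gaps (rounded down to the nearest mm) at the −x end and between each pair — any rounding remainder accumulates at the +x end.

B is the wall frame of a small rectangular building: four walls, each 2280 mm tall and 127 mm thick, enclosing a footprint 3080 mm (x) by 3090 mm (y) outside-to-outside, with no floor or roof. The front and back walls (the −y and +y sides) span the full width; the two side walls fit between them.

The house frame is against the bed frame's +x side, with their −y faces flush.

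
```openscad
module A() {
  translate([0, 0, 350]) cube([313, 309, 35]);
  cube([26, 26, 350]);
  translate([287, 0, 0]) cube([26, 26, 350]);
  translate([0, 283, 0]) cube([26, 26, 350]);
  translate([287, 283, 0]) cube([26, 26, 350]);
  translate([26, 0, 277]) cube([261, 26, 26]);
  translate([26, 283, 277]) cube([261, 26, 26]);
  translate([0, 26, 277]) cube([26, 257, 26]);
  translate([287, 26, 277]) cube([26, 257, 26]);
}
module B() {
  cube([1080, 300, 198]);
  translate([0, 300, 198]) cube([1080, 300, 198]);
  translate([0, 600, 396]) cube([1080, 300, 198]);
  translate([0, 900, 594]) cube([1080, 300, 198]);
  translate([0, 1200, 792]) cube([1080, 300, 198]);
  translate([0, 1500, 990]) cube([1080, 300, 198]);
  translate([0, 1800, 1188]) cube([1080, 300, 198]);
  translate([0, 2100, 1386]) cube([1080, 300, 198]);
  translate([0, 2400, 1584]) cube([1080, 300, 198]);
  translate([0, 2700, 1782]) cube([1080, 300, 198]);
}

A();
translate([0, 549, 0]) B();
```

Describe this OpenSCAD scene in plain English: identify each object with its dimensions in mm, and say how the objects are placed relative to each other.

A is a simple wooden stool: a rectangular seat 313 mm (x) by 309 mm (y), 35 mm thick, top face at z = 385 mm, on four square legs, each 26×26 mm in cross-section. The legs rest on z = 0, each flush with a corner of the seat. Four stretchers, 26 mm wide and 26 mm tall, connect adjacent legs with their undersides at z = 277 mm, each running between the inner faces of the legs it joins and aligned with the legs' outer faces on the other axis.

B is a straight staircase of 10 solid steps. Each step is 1080 mm wide (x), 300 mm deep (y, the going) and 198 mm tall (the rise). The first step rests on the floor; each subsequent step sits one going further in +y and one rise higher in +z, directly behind and above the previous step with no overlap.

The staircase is on the floor beside the stool on its +y side.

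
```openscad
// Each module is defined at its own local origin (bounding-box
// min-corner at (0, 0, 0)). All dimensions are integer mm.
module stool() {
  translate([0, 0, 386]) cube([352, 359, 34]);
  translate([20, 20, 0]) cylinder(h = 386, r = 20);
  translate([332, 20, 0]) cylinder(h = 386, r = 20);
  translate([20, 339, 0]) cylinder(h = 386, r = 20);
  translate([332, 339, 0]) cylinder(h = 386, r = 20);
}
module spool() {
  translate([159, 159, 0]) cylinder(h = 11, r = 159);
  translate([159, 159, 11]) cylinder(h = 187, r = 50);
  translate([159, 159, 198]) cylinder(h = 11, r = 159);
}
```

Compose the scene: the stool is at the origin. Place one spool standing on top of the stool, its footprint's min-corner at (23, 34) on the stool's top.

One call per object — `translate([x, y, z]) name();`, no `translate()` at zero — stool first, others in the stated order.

stool();
translate([23, 34, 420]) spool();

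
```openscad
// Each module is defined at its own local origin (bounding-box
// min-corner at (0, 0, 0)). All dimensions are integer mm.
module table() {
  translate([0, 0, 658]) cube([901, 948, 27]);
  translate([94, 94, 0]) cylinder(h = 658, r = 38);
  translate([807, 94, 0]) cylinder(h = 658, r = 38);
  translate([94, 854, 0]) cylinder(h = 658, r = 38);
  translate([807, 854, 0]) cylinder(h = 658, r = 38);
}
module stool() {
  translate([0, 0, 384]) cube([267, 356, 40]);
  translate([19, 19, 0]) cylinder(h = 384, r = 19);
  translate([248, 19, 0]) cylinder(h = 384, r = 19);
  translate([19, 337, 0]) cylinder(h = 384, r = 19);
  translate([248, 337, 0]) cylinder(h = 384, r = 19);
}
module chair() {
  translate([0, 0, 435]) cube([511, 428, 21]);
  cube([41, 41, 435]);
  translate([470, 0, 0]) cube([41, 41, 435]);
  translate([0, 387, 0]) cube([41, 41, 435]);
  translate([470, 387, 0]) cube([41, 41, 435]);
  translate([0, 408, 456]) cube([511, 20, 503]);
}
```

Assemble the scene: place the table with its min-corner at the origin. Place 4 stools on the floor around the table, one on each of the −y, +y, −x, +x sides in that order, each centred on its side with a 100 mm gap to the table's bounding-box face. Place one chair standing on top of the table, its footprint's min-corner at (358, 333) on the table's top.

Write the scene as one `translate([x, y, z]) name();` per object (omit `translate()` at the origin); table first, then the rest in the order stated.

table();
translate([317, -456, 0]) stool();
translate([317, 1048, 0]) stool();
translate([-367, 296, 0]) stool();
translate([1001, 296, 0]) stool();
translate([358, 333, 685]) chair();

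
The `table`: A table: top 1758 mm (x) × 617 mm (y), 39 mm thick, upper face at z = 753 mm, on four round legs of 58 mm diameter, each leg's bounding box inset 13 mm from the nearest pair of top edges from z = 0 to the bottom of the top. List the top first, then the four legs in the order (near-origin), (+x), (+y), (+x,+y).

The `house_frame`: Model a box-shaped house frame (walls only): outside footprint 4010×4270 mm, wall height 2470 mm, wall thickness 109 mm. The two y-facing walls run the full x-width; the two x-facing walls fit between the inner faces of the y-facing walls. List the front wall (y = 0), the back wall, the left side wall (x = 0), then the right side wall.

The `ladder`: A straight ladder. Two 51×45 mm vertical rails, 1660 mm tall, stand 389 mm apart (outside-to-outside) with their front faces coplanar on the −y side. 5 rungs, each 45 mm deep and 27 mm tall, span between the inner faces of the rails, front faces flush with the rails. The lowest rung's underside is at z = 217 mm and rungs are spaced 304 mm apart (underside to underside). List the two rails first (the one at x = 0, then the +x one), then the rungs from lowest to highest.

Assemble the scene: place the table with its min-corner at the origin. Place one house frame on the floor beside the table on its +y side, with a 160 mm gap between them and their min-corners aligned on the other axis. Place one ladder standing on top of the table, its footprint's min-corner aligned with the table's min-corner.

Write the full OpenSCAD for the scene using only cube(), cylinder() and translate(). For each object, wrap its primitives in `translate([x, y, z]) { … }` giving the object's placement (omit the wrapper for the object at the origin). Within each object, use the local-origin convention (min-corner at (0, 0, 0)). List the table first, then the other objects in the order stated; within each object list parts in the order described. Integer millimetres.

translate([0, 0, 714]) cube([1758, 617, 39]);
translate([42, 42, 0]) cylinder(h = 714, r = 29);
translate([1716, 42, 0]) cylinder(h = 714, r = 29);
translate([42, 575, 0]) cylinder(h = 714, r = 29);
translate([1716, 575, 0]) cylinder(h = 714, r = 29);
translate([0, 777, 0]) {
  cube([4010, 109, 2470]);
  translate([0, 4161, 0]) cube([4010, 109, 2470]);
  translate([0, 109, 0]) cube([109, 4052, 2470]);
  translate([3901, 109, 0]) cube([109, 4052, 2470]);
}
translate([0, 0, 753]) {
  cube([51, 45, 1660]);
  translate([338, 0, 0]) cube([51, 45, 1660]);
  translate([51, 0, 217]) cube([287, 45, 27]);
  translate([51, 0, 521]) cube([287, 45, 27]);
  translate([51, 0, 825]) cube([287, 45, 27]);
  translate([51, 0, 1129]) cube([287, 45, 27]);
  translate([51, 0, 1433]) cube([287, 45, 27]);
}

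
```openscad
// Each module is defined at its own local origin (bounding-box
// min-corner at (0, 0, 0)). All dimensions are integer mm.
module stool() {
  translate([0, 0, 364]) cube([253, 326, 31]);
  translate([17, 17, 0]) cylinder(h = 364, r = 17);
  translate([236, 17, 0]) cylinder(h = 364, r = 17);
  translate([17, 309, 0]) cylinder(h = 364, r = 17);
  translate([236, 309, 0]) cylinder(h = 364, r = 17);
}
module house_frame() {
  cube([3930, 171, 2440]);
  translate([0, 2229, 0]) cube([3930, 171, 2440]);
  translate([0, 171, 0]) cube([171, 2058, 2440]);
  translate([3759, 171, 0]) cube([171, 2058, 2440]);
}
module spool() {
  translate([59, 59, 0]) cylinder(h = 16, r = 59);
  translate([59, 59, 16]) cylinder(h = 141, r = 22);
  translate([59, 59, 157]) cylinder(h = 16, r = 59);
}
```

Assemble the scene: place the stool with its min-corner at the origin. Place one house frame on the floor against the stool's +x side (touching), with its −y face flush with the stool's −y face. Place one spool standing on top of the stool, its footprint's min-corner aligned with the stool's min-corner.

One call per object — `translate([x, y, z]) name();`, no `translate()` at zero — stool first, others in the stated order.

stool();
translate([253, 0, 0]) house_frame();
translate([0, 0, 395]) spool();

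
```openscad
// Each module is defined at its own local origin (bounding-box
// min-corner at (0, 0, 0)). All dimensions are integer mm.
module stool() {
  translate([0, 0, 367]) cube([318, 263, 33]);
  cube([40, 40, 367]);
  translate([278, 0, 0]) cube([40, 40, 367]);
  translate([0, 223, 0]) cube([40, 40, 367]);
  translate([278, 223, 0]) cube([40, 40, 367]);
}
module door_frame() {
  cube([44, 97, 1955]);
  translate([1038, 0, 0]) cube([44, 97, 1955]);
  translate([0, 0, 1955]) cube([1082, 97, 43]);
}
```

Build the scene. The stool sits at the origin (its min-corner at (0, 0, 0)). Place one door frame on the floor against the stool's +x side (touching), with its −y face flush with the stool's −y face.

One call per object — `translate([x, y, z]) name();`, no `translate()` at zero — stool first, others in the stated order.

stool();
translate([318, 0, 0]) door_frame();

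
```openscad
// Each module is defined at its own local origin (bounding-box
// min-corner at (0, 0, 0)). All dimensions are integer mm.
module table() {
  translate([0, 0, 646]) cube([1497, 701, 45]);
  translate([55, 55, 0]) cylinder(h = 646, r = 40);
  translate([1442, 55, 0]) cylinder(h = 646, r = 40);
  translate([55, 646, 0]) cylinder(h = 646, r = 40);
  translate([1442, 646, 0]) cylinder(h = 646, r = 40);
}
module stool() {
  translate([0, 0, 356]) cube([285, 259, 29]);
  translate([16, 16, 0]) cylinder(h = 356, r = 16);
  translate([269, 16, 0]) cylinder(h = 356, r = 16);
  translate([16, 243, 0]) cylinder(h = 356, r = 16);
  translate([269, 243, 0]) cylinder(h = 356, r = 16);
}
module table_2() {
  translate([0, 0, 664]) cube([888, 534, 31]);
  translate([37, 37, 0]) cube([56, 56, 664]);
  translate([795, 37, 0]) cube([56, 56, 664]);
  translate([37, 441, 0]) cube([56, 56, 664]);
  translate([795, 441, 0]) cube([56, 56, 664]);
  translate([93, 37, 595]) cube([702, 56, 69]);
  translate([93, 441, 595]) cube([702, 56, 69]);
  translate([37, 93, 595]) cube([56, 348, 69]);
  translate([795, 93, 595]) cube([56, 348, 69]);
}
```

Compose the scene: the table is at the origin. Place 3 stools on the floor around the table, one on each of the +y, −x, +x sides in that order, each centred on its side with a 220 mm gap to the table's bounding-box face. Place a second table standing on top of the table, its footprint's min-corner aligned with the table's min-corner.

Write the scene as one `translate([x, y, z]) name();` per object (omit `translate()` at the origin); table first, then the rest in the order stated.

table();
translate([606, 921, 0]) stool();
translate([-505, 221, 0]) stool();
translate([1717, 221, 0]) stool();
translate([0, 0, 691]) table_2();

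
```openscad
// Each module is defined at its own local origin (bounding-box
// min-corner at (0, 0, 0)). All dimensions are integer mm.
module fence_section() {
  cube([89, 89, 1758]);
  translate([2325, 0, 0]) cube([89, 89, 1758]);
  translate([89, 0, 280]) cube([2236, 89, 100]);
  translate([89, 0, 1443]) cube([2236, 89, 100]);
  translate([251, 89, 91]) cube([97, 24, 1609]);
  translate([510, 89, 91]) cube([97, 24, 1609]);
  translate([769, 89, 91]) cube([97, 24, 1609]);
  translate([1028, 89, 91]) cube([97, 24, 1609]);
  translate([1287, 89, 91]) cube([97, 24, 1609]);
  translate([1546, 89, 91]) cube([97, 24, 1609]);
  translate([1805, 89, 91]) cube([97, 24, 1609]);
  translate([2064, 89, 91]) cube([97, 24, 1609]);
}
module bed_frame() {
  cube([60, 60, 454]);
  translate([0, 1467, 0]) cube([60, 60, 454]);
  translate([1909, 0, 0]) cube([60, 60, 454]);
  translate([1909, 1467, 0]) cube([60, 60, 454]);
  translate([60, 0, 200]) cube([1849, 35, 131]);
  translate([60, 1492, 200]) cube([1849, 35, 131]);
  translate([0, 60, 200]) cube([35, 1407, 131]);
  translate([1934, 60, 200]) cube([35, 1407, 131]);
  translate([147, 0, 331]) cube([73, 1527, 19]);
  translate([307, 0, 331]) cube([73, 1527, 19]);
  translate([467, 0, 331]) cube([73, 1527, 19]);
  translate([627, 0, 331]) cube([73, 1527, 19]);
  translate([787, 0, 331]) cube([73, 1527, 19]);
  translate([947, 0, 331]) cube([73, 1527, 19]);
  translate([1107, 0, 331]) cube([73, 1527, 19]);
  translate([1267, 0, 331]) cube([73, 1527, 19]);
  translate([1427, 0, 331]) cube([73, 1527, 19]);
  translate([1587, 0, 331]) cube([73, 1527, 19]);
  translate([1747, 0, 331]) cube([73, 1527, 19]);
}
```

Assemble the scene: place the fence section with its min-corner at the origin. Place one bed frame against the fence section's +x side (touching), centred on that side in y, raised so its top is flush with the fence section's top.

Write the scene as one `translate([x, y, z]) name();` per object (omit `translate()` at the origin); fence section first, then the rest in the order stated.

fence_section();
translate([2414, -707, 1304]) bed_frame();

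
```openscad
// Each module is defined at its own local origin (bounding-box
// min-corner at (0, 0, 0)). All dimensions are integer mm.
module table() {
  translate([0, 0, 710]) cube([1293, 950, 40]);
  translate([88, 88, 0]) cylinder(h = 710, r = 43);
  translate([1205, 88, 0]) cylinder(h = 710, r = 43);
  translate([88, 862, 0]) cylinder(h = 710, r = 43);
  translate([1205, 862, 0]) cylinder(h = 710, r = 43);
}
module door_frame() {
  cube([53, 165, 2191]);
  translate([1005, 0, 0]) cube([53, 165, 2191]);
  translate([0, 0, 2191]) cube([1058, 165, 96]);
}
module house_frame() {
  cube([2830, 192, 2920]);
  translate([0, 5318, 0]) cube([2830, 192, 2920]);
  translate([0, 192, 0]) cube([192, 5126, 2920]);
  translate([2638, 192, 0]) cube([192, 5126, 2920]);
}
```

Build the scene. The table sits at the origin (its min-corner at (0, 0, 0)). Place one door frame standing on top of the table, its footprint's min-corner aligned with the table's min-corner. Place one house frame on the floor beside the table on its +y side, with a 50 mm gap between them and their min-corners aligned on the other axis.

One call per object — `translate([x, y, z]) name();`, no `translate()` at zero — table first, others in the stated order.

table();
translate([0, 0, 750]) door_frame();
translate([0, 1000, 0]) house_frame();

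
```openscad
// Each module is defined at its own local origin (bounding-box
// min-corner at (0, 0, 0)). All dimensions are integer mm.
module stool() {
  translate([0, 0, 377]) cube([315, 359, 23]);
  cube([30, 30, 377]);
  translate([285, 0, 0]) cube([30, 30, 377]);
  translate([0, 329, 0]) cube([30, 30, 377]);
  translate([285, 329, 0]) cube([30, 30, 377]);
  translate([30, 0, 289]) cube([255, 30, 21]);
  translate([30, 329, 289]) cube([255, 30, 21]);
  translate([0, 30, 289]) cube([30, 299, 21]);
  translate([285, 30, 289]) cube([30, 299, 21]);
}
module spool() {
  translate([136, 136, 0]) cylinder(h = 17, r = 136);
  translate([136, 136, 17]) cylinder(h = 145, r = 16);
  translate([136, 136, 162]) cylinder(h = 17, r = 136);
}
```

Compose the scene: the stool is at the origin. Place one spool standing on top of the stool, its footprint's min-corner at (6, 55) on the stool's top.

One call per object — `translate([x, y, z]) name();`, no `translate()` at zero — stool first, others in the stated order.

stool();
translate([6, 55, 400]) spool();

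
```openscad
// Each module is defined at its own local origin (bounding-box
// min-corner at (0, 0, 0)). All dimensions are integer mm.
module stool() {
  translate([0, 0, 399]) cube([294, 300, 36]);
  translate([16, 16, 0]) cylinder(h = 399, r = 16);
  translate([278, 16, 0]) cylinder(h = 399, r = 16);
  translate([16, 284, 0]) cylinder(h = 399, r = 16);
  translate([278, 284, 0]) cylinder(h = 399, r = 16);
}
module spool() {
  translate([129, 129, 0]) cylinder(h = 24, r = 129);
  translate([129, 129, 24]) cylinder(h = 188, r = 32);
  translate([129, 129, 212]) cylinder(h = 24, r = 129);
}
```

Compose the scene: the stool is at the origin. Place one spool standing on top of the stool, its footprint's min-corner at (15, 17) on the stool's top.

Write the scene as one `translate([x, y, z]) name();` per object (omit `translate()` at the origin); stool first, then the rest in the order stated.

stool();
translate([15, 17, 435]) spool();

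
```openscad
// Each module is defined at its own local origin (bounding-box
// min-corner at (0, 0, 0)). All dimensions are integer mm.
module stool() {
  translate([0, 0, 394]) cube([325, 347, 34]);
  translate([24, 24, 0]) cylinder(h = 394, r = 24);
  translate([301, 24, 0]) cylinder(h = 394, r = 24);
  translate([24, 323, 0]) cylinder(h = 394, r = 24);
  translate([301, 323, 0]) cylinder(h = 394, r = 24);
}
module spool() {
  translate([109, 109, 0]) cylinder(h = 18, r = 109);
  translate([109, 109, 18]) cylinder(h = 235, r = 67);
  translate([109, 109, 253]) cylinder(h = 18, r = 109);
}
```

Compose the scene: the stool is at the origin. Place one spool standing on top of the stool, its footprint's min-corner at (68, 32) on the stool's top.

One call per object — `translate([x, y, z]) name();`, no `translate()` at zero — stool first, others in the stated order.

stool();
translate([68, 32, 428]) spool();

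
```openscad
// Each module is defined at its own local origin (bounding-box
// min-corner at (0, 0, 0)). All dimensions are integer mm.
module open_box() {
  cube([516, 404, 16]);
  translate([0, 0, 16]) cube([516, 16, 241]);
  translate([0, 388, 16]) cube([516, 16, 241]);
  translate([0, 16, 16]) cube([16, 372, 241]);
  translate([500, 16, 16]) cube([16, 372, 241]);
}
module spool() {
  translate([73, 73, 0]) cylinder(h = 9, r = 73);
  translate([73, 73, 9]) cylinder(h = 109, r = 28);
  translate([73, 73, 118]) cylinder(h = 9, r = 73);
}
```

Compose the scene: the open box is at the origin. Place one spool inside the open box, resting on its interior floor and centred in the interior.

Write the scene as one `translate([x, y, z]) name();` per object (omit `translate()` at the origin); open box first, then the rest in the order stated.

open_box();
translate([185, 129, 16]) spool();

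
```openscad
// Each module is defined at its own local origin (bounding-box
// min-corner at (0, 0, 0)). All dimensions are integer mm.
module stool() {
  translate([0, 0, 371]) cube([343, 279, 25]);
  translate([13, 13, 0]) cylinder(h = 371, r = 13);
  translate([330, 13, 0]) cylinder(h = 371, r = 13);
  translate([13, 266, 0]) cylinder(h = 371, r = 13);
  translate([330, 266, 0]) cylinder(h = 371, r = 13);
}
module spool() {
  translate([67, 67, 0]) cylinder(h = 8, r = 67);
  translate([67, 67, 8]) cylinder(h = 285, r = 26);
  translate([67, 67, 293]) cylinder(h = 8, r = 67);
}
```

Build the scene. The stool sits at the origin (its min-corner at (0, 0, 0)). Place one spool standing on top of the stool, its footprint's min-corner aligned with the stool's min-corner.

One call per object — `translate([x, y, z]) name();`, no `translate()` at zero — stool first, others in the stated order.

stool();
translate([0, 0, 396]) spool();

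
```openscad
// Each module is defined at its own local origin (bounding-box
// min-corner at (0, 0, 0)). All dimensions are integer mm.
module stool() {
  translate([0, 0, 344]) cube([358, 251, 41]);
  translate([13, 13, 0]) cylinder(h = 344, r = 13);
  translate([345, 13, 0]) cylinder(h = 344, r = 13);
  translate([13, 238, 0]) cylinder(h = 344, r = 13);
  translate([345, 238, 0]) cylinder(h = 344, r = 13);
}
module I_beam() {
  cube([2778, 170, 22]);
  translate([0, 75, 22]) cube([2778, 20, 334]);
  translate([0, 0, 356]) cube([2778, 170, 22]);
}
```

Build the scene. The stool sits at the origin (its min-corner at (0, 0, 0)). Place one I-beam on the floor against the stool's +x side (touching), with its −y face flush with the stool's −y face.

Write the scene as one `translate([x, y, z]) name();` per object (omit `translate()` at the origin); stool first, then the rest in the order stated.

stool();
translate([358, 0, 0]) I_beam();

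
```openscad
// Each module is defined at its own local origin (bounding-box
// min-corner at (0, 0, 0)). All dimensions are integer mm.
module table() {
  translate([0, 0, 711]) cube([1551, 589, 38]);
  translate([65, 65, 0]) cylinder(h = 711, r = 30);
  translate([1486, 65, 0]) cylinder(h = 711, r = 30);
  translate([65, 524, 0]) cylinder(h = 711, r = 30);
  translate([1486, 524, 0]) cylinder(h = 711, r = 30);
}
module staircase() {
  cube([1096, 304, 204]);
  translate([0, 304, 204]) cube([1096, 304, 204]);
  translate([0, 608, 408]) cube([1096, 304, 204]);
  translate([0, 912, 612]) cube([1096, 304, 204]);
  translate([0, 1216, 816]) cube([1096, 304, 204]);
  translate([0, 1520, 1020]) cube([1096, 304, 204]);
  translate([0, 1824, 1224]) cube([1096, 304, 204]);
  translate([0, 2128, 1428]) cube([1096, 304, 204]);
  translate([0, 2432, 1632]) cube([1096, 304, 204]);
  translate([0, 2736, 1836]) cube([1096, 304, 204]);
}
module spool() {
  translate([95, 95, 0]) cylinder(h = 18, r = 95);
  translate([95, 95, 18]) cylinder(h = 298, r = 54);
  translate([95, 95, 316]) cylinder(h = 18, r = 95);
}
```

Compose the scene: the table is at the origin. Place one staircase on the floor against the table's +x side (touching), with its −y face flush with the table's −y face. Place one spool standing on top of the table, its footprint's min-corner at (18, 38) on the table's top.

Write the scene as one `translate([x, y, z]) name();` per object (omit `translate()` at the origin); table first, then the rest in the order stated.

table();
translate([1551, 0, 0]) staircase();
translate([18, 38, 749]) spool();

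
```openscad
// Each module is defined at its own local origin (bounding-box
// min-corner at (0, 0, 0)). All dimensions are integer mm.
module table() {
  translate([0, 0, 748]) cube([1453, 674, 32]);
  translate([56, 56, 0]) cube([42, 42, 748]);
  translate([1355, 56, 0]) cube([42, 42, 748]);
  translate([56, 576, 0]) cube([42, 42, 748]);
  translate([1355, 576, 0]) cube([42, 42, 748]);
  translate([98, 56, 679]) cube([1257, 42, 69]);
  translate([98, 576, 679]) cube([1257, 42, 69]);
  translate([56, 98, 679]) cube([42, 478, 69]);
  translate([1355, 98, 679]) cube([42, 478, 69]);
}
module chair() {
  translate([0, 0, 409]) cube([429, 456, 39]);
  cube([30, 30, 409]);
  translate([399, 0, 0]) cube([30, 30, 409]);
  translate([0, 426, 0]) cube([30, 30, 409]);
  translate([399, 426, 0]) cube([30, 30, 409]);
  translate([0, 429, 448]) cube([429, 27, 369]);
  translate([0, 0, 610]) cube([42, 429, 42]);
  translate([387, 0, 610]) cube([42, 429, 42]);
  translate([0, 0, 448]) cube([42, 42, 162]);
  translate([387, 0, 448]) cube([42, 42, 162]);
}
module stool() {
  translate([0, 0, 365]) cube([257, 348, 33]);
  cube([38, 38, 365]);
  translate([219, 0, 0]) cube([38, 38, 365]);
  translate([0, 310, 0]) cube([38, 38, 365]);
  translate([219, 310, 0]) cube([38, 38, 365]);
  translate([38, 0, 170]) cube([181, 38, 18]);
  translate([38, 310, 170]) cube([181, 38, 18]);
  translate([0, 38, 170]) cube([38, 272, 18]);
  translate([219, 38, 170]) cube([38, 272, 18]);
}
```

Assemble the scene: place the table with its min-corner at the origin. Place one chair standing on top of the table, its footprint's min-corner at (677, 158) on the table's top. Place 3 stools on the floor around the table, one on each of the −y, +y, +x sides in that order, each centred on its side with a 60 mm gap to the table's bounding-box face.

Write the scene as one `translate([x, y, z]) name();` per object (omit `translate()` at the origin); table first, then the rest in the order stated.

table();
translate([677, 158, 780]) chair();
translate([598, -408, 0]) stool();
translate([598, 734, 0]) stool();
translate([1513, 163, 0]) stool();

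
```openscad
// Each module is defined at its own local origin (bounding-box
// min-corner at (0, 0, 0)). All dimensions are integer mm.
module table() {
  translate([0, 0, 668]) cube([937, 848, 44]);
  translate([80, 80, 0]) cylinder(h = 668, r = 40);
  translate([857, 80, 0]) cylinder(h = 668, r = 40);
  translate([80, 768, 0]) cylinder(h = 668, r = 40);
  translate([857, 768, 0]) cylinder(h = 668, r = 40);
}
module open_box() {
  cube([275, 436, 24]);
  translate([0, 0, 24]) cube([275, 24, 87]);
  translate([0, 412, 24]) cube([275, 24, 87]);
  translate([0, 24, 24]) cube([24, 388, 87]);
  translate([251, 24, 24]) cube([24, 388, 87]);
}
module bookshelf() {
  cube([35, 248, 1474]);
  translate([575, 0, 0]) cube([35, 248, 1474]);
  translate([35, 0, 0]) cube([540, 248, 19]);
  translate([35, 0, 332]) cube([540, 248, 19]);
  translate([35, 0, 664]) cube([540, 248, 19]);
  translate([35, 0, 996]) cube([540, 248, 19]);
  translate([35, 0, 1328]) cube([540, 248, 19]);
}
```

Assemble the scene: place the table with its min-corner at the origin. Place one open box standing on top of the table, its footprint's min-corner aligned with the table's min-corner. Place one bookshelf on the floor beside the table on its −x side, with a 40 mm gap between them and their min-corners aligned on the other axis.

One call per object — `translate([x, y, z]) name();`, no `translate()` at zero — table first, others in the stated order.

table();
translate([0, 0, 712]) open_box();
translate([-650, 0, 0]) bookshelf();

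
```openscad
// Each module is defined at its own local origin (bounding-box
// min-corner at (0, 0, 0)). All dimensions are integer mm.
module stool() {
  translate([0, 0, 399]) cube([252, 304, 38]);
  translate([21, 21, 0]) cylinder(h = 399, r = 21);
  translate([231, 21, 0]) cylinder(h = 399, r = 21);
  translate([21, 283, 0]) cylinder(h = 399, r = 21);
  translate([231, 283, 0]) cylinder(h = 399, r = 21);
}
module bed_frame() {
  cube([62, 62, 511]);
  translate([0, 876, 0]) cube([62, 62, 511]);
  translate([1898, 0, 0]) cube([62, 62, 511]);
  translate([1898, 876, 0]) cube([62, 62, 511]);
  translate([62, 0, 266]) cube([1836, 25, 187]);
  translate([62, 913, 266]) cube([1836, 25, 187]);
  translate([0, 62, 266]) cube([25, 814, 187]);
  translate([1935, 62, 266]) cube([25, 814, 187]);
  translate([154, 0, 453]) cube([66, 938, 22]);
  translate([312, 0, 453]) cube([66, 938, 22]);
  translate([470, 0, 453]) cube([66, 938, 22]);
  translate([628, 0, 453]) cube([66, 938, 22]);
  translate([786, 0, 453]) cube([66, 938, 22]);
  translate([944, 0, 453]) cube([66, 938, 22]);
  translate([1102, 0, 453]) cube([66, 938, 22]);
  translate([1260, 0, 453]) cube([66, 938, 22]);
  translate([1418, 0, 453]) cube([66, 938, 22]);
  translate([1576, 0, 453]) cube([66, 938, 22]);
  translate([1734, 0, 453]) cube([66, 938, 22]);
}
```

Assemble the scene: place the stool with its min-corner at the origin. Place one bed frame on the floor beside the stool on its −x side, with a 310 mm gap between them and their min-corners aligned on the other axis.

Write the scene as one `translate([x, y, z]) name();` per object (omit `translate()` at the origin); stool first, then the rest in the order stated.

stool();
translate([-2270, 0, 0]) bed_frame();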